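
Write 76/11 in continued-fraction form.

Run the Euclidean algorithm on 76 and 11; the successive quotients are the partial quotients a_0, a_1, ... (each step inverts the fractional part left over by the previous one):
  76 = 6*11 + 10, so a_0 = 6.
  11 = 1*10 + 1, so a_1 = 1.
  10 = 10*1 + 0, so a_2 = 10.
The remainder reaches 0 after 3 divisions, so the expansion has 3 partial quotients, read off in order.

[6; 1, 10]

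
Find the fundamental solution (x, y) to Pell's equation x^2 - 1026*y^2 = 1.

First expand sqrt(1026) as a continued fraction. With x_i = (sqrt(1026) + m_i)/d_i and (m_0, d_0) = (0, 1): a_0 = floor(sqrt(1026)) = 32, since 32^2 = 1024 <= 1026 < 1089 = 33^2.
Iterate m_{i+1} = d_i*a_i - m_i, d_{i+1} = (1026 - m_{i+1}^2)/d_i, a_{i+1} = floor((a_0 + m_{i+1})/d_{i+1}):
  m_1 = 1*32 - 0 = 32, d_1 = (1026 - 32^2)/1 = 2/1 = 2, a_1 = floor((32 + 32)/2) = 32.
  m_2 = 2*32 - 32 = 32, d_2 = (1026 - 32^2)/2 = 2/2 = 1, a_2 = floor((32 + 32)/1) = 64.
  m_3 = 1*64 - 32 = 32, d_3 = (1026 - 32^2)/1 = 2/1 = 2: (m_3, d_3) = (m_1, d_1) = (32, 2), so from here the quotients repeat a_1, a_2; the period length is 2.
So sqrt(1026) = [32; (32, 64)] with period length k = 2.
k is even, so the fundamental solution of x^2 - 1026y^2 = 1 is (p_{k-1}, q_{k-1}) = (p_1, q_1); compute convergents through index 1.
Convergents (p_i = a_i*p_{i-1} + p_{i-2}, q_i = a_i*q_{i-1} + q_{i-2} with p_{-2}=0, p_{-1}=1, q_{-2}=1, q_{-1}=0):
  i=0: a_0=32, p_0 = 32*1 + 0 = 32, q_0 = 32*0 + 1 = 1.
  i=1: a_1=32, p_1 = 32*32 + 1 = 1025, q_1 = 32*1 + 0 = 32.
Check: 1025^2 - 1026*32^2 = 1050625 - 1050624 = 1, so (x, y) = (1025, 32) solves the equation, and by the theorem it is the least positive solution.

(x, y) = (1025, 32)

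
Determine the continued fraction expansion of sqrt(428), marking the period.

Write x_i = (sqrt(428) + m_i)/d_i with (m_0, d_0) = (0, 1). a_0 = floor(sqrt(428)) = 20, since 20^2 = 400 <= 428 < 441 = 21^2.
Iterate m_{i+1} = d_i*a_i - m_i, d_{i+1} = (428 - m_{i+1}^2)/d_i, a_{i+1} = floor((a_0 + m_{i+1})/d_{i+1}):
  m_1 = 1*20 - 0 = 20, d_1 = (428 - 20^2)/1 = 28/1 = 28, a_1 = floor((20 + 20)/28) = 1.
  m_2 = 28*1 - 20 = 8, d_2 = (428 - 8^2)/28 = 364/28 = 13, a_2 = floor((20 + 8)/13) = 2.
  m_3 = 13*2 - 8 = 18, d_3 = (428 - 18^2)/13 = 104/13 = 8, a_3 = floor((20 + 18)/8) = 4.
  m_4 = 8*4 - 18 = 14, d_4 = (428 - 14^2)/8 = 232/8 = 29, a_4 = floor((20 + 14)/29) = 1.
  m_5 = 29*1 - 14 = 15, d_5 = (428 - 15^2)/29 = 203/29 = 7, a_5 = floor((20 + 15)/7) = 5.
  m_6 = 7*5 - 15 = 20, d_6 = (428 - 20^2)/7 = 28/7 = 4, a_6 = floor((20 + 20)/4) = 10.
  m_7 = 4*10 - 20 = 20, d_7 = (428 - 20^2)/4 = 28/4 = 7, a_7 = floor((20 + 20)/7) = 5.
  m_8 = 7*5 - 20 = 15, d_8 = (428 - 15^2)/7 = 203/7 = 29, a_8 = floor((20 + 15)/29) = 1.
  m_9 = 29*1 - 15 = 14, d_9 = (428 - 14^2)/29 = 232/29 = 8, a_9 = floor((20 + 14)/8) = 4.
  m_10 = 8*4 - 14 = 18, d_10 = (428 - 18^2)/8 = 104/8 = 13, a_10 = floor((20 + 18)/13) = 2.
  m_11 = 13*2 - 18 = 8, d_11 = (428 - 8^2)/13 = 364/13 = 28, a_11 = floor((20 + 8)/28) = 1.
  m_12 = 28*1 - 8 = 20, d_12 = (428 - 20^2)/28 = 28/28 = 1, a_12 = floor((20 + 20)/1) = 40.
  m_13 = 1*40 - 20 = 20, d_13 = (428 - 20^2)/1 = 28/1 = 28: (m_13, d_13) = (m_1, d_1) = (20, 28), so from here the quotients repeat a_1, ..., a_12; the period length is 12.
Hence the expansion of sqrt(428) is a_0 = 20 followed by the repeating block 1, 2, 4, 1, 5, 10, 5, 1, 4, 2, 1, 40 (period 12).

[20; (1, 2, 4, 1, 5, 10, 5, 1, 4, 2, 1, 40)]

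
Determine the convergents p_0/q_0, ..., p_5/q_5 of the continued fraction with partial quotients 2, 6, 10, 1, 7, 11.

2/1, 13/6, 132/61, 145/67, 1147/530, 12762/5897

Using the convergent recurrence p_i = a_i*p_{i-1} + p_{i-2}, q_i = a_i*q_{i-1} + q_{i-2} with p_{-2}=0, p_{-1}=1, q_{-2}=1, q_{-1}=0:
  i=0: a_0=2, p_0 = 2*1 + 0 = 2, q_0 = 2*0 + 1 = 1.
  i=1: a_1=6, p_1 = 6*2 + 1 = 13, q_1 = 6*1 + 0 = 6.
  i=2: a_2=10, p_2 = 10*13 + 2 = 132, q_2 = 10*6 + 1 = 61.
  i=3: a_3=1, p_3 = 1*132 + 13 = 145, q_3 = 1*61 + 6 = 67.
  i=4: a_4=7, p_4 = 7*145 + 132 = 1147, q_4 = 7*67 + 61 = 530.
  i=5: a_5=11, p_5 = 11*1147 + 145 = 12762, q_5 = 11*530 + 67 = 5897.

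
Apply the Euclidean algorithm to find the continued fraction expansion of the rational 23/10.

Run the Euclidean algorithm on 23 and 10; the successive quotients are the partial quotients a_0, a_1, ... (each step inverts the fractional part left over by the previous one):
  23 = 2*10 + 3, so a_0 = 2.
  10 = 3*3 + 1, so a_1 = 3.
  3 = 3*1 + 0, so a_2 = 3.
The remainder reaches 0 after 3 divisions, so the expansion has 3 partial quotients, read off in order.

[2; 3, 3]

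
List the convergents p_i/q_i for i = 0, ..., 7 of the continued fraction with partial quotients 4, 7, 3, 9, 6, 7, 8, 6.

4/1, 29/7, 91/22, 848/205, 5179/1252, 37101/8969, 301987/73004, 1849023/446993

Using the convergent recurrence p_i = a_i*p_{i-1} + p_{i-2}, q_i = a_i*q_{i-1} + q_{i-2} with p_{-2}=0, p_{-1}=1, q_{-2}=1, q_{-1}=0:
  i=0: a_0=4, p_0 = 4*1 + 0 = 4, q_0 = 4*0 + 1 = 1.
  i=1: a_1=7, p_1 = 7*4 + 1 = 29, q_1 = 7*1 + 0 = 7.
  i=2: a_2=3, p_2 = 3*29 + 4 = 91, q_2 = 3*7 + 1 = 22.
  i=3: a_3=9, p_3 = 9*91 + 29 = 848, q_3 = 9*22 + 7 = 205.
  i=4: a_4=6, p_4 = 6*848 + 91 = 5179, q_4 = 6*205 + 22 = 1252.
  i=5: a_5=7, p_5 = 7*5179 + 848 = 37101, q_5 = 7*1252 + 205 = 8969.
  i=6: a_6=8, p_6 = 8*37101 + 5179 = 301987, q_6 = 8*8969 + 1252 = 73004.
  i=7: a_7=6, p_7 = 6*301987 + 37101 = 1849023, q_7 = 6*73004 + 8969 = 446993.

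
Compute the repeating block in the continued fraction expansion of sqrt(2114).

[45; (1, 44, 1, 90)]

Write x_i = (sqrt(2114) + m_i)/d_i with (m_0, d_0) = (0, 1). a_0 = floor(sqrt(2114)) = 45, since 45^2 = 2025 <= 2114 < 2116 = 46^2.
Iterate m_{i+1} = d_i*a_i - m_i, d_{i+1} = (2114 - m_{i+1}^2)/d_i, a_{i+1} = floor((a_0 + m_{i+1})/d_{i+1}):
  m_1 = 1*45 - 0 = 45, d_1 = (2114 - 45^2)/1 = 89/1 = 89, a_1 = floor((45 + 45)/89) = 1.
  m_2 = 89*1 - 45 = 44, d_2 = (2114 - 44^2)/89 = 178/89 = 2, a_2 = floor((45 + 44)/2) = 44.
  m_3 = 2*44 - 44 = 44, d_3 = (2114 - 44^2)/2 = 178/2 = 89, a_3 = floor((45 + 44)/89) = 1.
  m_4 = 89*1 - 44 = 45, d_4 = (2114 - 45^2)/89 = 89/89 = 1, a_4 = floor((45 + 45)/1) = 90.
  m_5 = 1*90 - 45 = 45, d_5 = (2114 - 45^2)/1 = 89/1 = 89: (m_5, d_5) = (m_1, d_1) = (45, 89), so from here the quotients repeat a_1, ..., a_4; the period length is 4.
Hence the expansion of sqrt(2114) is a_0 = 45 followed by the repeating block 1, 44, 1, 90 (period 4).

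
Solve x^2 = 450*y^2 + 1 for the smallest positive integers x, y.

(x, y) = (19601, 924)

First expand sqrt(450) as a continued fraction. With x_i = (sqrt(450) + m_i)/d_i and (m_0, d_0) = (0, 1): a_0 = floor(sqrt(450)) = 21, since 21^2 = 441 <= 450 < 484 = 22^2.
Iterate m_{i+1} = d_i*a_i - m_i, d_{i+1} = (450 - m_{i+1}^2)/d_i, a_{i+1} = floor((a_0 + m_{i+1})/d_{i+1}):
  m_1 = 1*21 - 0 = 21, d_1 = (450 - 21^2)/1 = 9/1 = 9, a_1 = floor((21 + 21)/9) = 4.
  m_2 = 9*4 - 21 = 15, d_2 = (450 - 15^2)/9 = 225/9 = 25, a_2 = floor((21 + 15)/25) = 1.
  m_3 = 25*1 - 15 = 10, d_3 = (450 - 10^2)/25 = 350/25 = 14, a_3 = floor((21 + 10)/14) = 2.
  m_4 = 14*2 - 10 = 18, d_4 = (450 - 18^2)/14 = 126/14 = 9, a_4 = floor((21 + 18)/9) = 4.
  m_5 = 9*4 - 18 = 18, d_5 = (450 - 18^2)/9 = 126/9 = 14, a_5 = floor((21 + 18)/14) = 2.
  m_6 = 14*2 - 18 = 10, d_6 = (450 - 10^2)/14 = 350/14 = 25, a_6 = floor((21 + 10)/25) = 1.
  m_7 = 25*1 - 10 = 15, d_7 = (450 - 15^2)/25 = 225/25 = 9, a_7 = floor((21 + 15)/9) = 4.
  m_8 = 9*4 - 15 = 21, d_8 = (450 - 21^2)/9 = 9/9 = 1, a_8 = floor((21 + 21)/1) = 42.
  m_9 = 1*42 - 21 = 21, d_9 = (450 - 21^2)/1 = 9/1 = 9: (m_9, d_9) = (m_1, d_1) = (21, 9), so from here the quotients repeat a_1, ..., a_8; the period length is 8.
So sqrt(450) = [21; (4, 1, 2, 4, 2, 1, 4, 42)] with period length k = 8.
k is even, so the fundamental solution of x^2 - 450y^2 = 1 is (p_{k-1}, q_{k-1}) = (p_7, q_7); compute convergents through index 7.
Convergents (p_i = a_i*p_{i-1} + p_{i-2}, q_i = a_i*q_{i-1} + q_{i-2} with p_{-2}=0, p_{-1}=1, q_{-2}=1, q_{-1}=0):
  i=0: a_0=21, p_0 = 21*1 + 0 = 21, q_0 = 21*0 + 1 = 1.
  i=1: a_1=4, p_1 = 4*21 + 1 = 85, q_1 = 4*1 + 0 = 4.
  i=2: a_2=1, p_2 = 1*85 + 21 = 106, q_2 = 1*4 + 1 = 5.
  i=3: a_3=2, p_3 = 2*106 + 85 = 297, q_3 = 2*5 + 4 = 14.
  i=4: a_4=4, p_4 = 4*297 + 106 = 1294, q_4 = 4*14 + 5 = 61.
  i=5: a_5=2, p_5 = 2*1294 + 297 = 2885, q_5 = 2*61 + 14 = 136.
  i=6: a_6=1, p_6 = 1*2885 + 1294 = 4179, q_6 = 1*136 + 61 = 197.
  i=7: a_7=4, p_7 = 4*4179 + 2885 = 19601, q_7 = 4*197 + 136 = 924.
Check: 19601^2 - 450*924^2 = 384199201 - 384199200 = 1, so (x, y) = (19601, 924) solves the equation, and by the theorem it is the least positive solution.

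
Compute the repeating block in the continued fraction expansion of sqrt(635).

[25; (5, 50)]

Write x_i = (sqrt(635) + m_i)/d_i with (m_0, d_0) = (0, 1). a_0 = floor(sqrt(635)) = 25, since 25^2 = 625 <= 635 < 676 = 26^2.
Iterate m_{i+1} = d_i*a_i - m_i, d_{i+1} = (635 - m_{i+1}^2)/d_i, a_{i+1} = floor((a_0 + m_{i+1})/d_{i+1}):
  m_1 = 1*25 - 0 = 25, d_1 = (635 - 25^2)/1 = 10/1 = 10, a_1 = floor((25 + 25)/10) = 5.
  m_2 = 10*5 - 25 = 25, d_2 = (635 - 25^2)/10 = 10/10 = 1, a_2 = floor((25 + 25)/1) = 50.
  m_3 = 1*50 - 25 = 25, d_3 = (635 - 25^2)/1 = 10/1 = 10: (m_3, d_3) = (m_1, d_1) = (25, 10), so from here the quotients repeat a_1, a_2; the period length is 2.
Hence the expansion of sqrt(635) is a_0 = 25 followed by the repeating block 5, 50 (period 2).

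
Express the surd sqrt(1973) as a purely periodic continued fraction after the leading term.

Write x_i = (sqrt(1973) + m_i)/d_i with (m_0, d_0) = (0, 1). a_0 = floor(sqrt(1973)) = 44, since 44^2 = 1936 <= 1973 < 2025 = 45^2.
Iterate m_{i+1} = d_i*a_i - m_i, d_{i+1} = (1973 - m_{i+1}^2)/d_i, a_{i+1} = floor((a_0 + m_{i+1})/d_{i+1}):
  m_1 = 1*44 - 0 = 44, d_1 = (1973 - 44^2)/1 = 37/1 = 37, a_1 = floor((44 + 44)/37) = 2.
  m_2 = 37*2 - 44 = 30, d_2 = (1973 - 30^2)/37 = 1073/37 = 29, a_2 = floor((44 + 30)/29) = 2.
  m_3 = 29*2 - 30 = 28, d_3 = (1973 - 28^2)/29 = 1189/29 = 41, a_3 = floor((44 + 28)/41) = 1.
  m_4 = 41*1 - 28 = 13, d_4 = (1973 - 13^2)/41 = 1804/41 = 44, a_4 = floor((44 + 13)/44) = 1.
  m_5 = 44*1 - 13 = 31, d_5 = (1973 - 31^2)/44 = 1012/44 = 23, a_5 = floor((44 + 31)/23) = 3.
  m_6 = 23*3 - 31 = 38, d_6 = (1973 - 38^2)/23 = 529/23 = 23, a_6 = floor((44 + 38)/23) = 3.
  m_7 = 23*3 - 38 = 31, d_7 = (1973 - 31^2)/23 = 1012/23 = 44, a_7 = floor((44 + 31)/44) = 1.
  m_8 = 44*1 - 31 = 13, d_8 = (1973 - 13^2)/44 = 1804/44 = 41, a_8 = floor((44 + 13)/41) = 1.
  m_9 = 41*1 - 13 = 28, d_9 = (1973 - 28^2)/41 = 1189/41 = 29, a_9 = floor((44 + 28)/29) = 2.
  m_10 = 29*2 - 28 = 30, d_10 = (1973 - 30^2)/29 = 1073/29 = 37, a_10 = floor((44 + 30)/37) = 2.
  m_11 = 37*2 - 30 = 44, d_11 = (1973 - 44^2)/37 = 37/37 = 1, a_11 = floor((44 + 44)/1) = 88.
  m_12 = 1*88 - 44 = 44, d_12 = (1973 - 44^2)/1 = 37/1 = 37: (m_12, d_12) = (m_1, d_1) = (44, 37), so from here the quotients repeat a_1, ..., a_11; the period length is 11.
Hence the expansion of sqrt(1973) is a_0 = 44 followed by the repeating block 2, 2, 1, 1, 3, 3, 1, 1, 2, 2, 88 (period 11).

[44; (2, 2, 1, 1, 3, 3, 1, 1, 2, 2, 88)]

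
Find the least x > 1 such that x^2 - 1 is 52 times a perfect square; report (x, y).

(x, y) = (649, 90)

First expand sqrt(52) as a continued fraction. With x_i = (sqrt(52) + m_i)/d_i and (m_0, d_0) = (0, 1): a_0 = floor(sqrt(52)) = 7, since 7^2 = 49 <= 52 < 64 = 8^2.
Iterate m_{i+1} = d_i*a_i - m_i, d_{i+1} = (52 - m_{i+1}^2)/d_i, a_{i+1} = floor((a_0 + m_{i+1})/d_{i+1}):
  m_1 = 1*7 - 0 = 7, d_1 = (52 - 7^2)/1 = 3/1 = 3, a_1 = floor((7 + 7)/3) = 4.
  m_2 = 3*4 - 7 = 5, d_2 = (52 - 5^2)/3 = 27/3 = 9, a_2 = floor((7 + 5)/9) = 1.
  m_3 = 9*1 - 5 = 4, d_3 = (52 - 4^2)/9 = 36/9 = 4, a_3 = floor((7 + 4)/4) = 2.
  m_4 = 4*2 - 4 = 4, d_4 = (52 - 4^2)/4 = 36/4 = 9, a_4 = floor((7 + 4)/9) = 1.
  m_5 = 9*1 - 4 = 5, d_5 = (52 - 5^2)/9 = 27/9 = 3, a_5 = floor((7 + 5)/3) = 4.
  m_6 = 3*4 - 5 = 7, d_6 = (52 - 7^2)/3 = 3/3 = 1, a_6 = floor((7 + 7)/1) = 14.
  m_7 = 1*14 - 7 = 7, d_7 = (52 - 7^2)/1 = 3/1 = 3: (m_7, d_7) = (m_1, d_1) = (7, 3), so from here the quotients repeat a_1, ..., a_6; the period length is 6.
So sqrt(52) = [7; (4, 1, 2, 1, 4, 14)] with period length k = 6.
k is even, so the fundamental solution of x^2 - 52y^2 = 1 is (p_{k-1}, q_{k-1}) = (p_5, q_5); compute convergents through index 5.
Convergents (p_i = a_i*p_{i-1} + p_{i-2}, q_i = a_i*q_{i-1} + q_{i-2} with p_{-2}=0, p_{-1}=1, q_{-2}=1, q_{-1}=0):
  i=0: a_0=7, p_0 = 7*1 + 0 = 7, q_0 = 7*0 + 1 = 1.
  i=1: a_1=4, p_1 = 4*7 + 1 = 29, q_1 = 4*1 + 0 = 4.
  i=2: a_2=1, p_2 = 1*29 + 7 = 36, q_2 = 1*4 + 1 = 5.
  i=3: a_3=2, p_3 = 2*36 + 29 = 101, q_3 = 2*5 + 4 = 14.
  i=4: a_4=1, p_4 = 1*101 + 36 = 137, q_4 = 1*14 + 5 = 19.
  i=5: a_5=4, p_5 = 4*137 + 101 = 649, q_5 = 4*19 + 14 = 90.
Check: 649^2 - 52*90^2 = 421201 - 421200 = 1, so (x, y) = (649, 90) solves the equation, and by the theorem it is the least positive solution.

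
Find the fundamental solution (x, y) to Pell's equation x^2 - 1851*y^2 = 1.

First expand sqrt(1851) as a continued fraction. With x_i = (sqrt(1851) + m_i)/d_i and (m_0, d_0) = (0, 1): a_0 = floor(sqrt(1851)) = 43, since 43^2 = 1849 <= 1851 < 1936 = 44^2.
Iterate m_{i+1} = d_i*a_i - m_i, d_{i+1} = (1851 - m_{i+1}^2)/d_i, a_{i+1} = floor((a_0 + m_{i+1})/d_{i+1}):
  m_1 = 1*43 - 0 = 43, d_1 = (1851 - 43^2)/1 = 2/1 = 2, a_1 = floor((43 + 43)/2) = 43.
  m_2 = 2*43 - 43 = 43, d_2 = (1851 - 43^2)/2 = 2/2 = 1, a_2 = floor((43 + 43)/1) = 86.
  m_3 = 1*86 - 43 = 43, d_3 = (1851 - 43^2)/1 = 2/1 = 2: (m_3, d_3) = (m_1, d_1) = (43, 2), so from here the quotients repeat a_1, a_2; the period length is 2.
So sqrt(1851) = [43; (43, 86)] with period length k = 2.
k is even, so the fundamental solution of x^2 - 1851y^2 = 1 is (p_{k-1}, q_{k-1}) = (p_1, q_1); compute convergents through index 1.
Convergents (p_i = a_i*p_{i-1} + p_{i-2}, q_i = a_i*q_{i-1} + q_{i-2} with p_{-2}=0, p_{-1}=1, q_{-2}=1, q_{-1}=0):
  i=0: a_0=43, p_0 = 43*1 + 0 = 43, q_0 = 43*0 + 1 = 1.
  i=1: a_1=43, p_1 = 43*43 + 1 = 1850, q_1 = 43*1 + 0 = 43.
Check: 1850^2 - 1851*43^2 = 3422500 - 3422499 = 1, so (x, y) = (1850, 43) solves the equation, and by the theorem it is the least positive solution.

(x, y) = (1850, 43)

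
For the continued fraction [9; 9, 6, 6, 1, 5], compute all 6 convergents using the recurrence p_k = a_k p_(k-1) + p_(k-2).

Using the convergent recurrence p_i = a_i*p_{i-1} + p_{i-2}, q_i = a_i*q_{i-1} + q_{i-2} with p_{-2}=0, p_{-1}=1, q_{-2}=1, q_{-1}=0:
  i=0: a_0=9, p_0 = 9*1 + 0 = 9, q_0 = 9*0 + 1 = 1.
  i=1: a_1=9, p_1 = 9*9 + 1 = 82, q_1 = 9*1 + 0 = 9.
  i=2: a_2=6, p_2 = 6*82 + 9 = 501, q_2 = 6*9 + 1 = 55.
  i=3: a_3=6, p_3 = 6*501 + 82 = 3088, q_3 = 6*55 + 9 = 339.
  i=4: a_4=1, p_4 = 1*3088 + 501 = 3589, q_4 = 1*339 + 55 = 394.
  i=5: a_5=5, p_5 = 5*3589 + 3088 = 21033, q_5 = 5*394 + 339 = 2309.

9/1, 82/9, 501/55, 3088/339, 3589/394, 21033/2309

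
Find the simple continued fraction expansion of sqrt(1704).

Write x_i = (sqrt(1704) + m_i)/d_i with (m_0, d_0) = (0, 1). a_0 = floor(sqrt(1704)) = 41, since 41^2 = 1681 <= 1704 < 1764 = 42^2.
Iterate m_{i+1} = d_i*a_i - m_i, d_{i+1} = (1704 - m_{i+1}^2)/d_i, a_{i+1} = floor((a_0 + m_{i+1})/d_{i+1}):
  m_1 = 1*41 - 0 = 41, d_1 = (1704 - 41^2)/1 = 23/1 = 23, a_1 = floor((41 + 41)/23) = 3.
  m_2 = 23*3 - 41 = 28, d_2 = (1704 - 28^2)/23 = 920/23 = 40, a_2 = floor((41 + 28)/40) = 1.
  m_3 = 40*1 - 28 = 12, d_3 = (1704 - 12^2)/40 = 1560/40 = 39, a_3 = floor((41 + 12)/39) = 1.
  m_4 = 39*1 - 12 = 27, d_4 = (1704 - 27^2)/39 = 975/39 = 25, a_4 = floor((41 + 27)/25) = 2.
  m_5 = 25*2 - 27 = 23, d_5 = (1704 - 23^2)/25 = 1175/25 = 47, a_5 = floor((41 + 23)/47) = 1.
  m_6 = 47*1 - 23 = 24, d_6 = (1704 - 24^2)/47 = 1128/47 = 24, a_6 = floor((41 + 24)/24) = 2.
  m_7 = 24*2 - 24 = 24, d_7 = (1704 - 24^2)/24 = 1128/24 = 47, a_7 = floor((41 + 24)/47) = 1.
  m_8 = 47*1 - 24 = 23, d_8 = (1704 - 23^2)/47 = 1175/47 = 25, a_8 = floor((41 + 23)/25) = 2.
  m_9 = 25*2 - 23 = 27, d_9 = (1704 - 27^2)/25 = 975/25 = 39, a_9 = floor((41 + 27)/39) = 1.
  m_10 = 39*1 - 27 = 12, d_10 = (1704 - 12^2)/39 = 1560/39 = 40, a_10 = floor((41 + 12)/40) = 1.
  m_11 = 40*1 - 12 = 28, d_11 = (1704 - 28^2)/40 = 920/40 = 23, a_11 = floor((41 + 28)/23) = 3.
  m_12 = 23*3 - 28 = 41, d_12 = (1704 - 41^2)/23 = 23/23 = 1, a_12 = floor((41 + 41)/1) = 82.
  m_13 = 1*82 - 41 = 41, d_13 = (1704 - 41^2)/1 = 23/1 = 23: (m_13, d_13) = (m_1, d_1) = (41, 23), so from here the quotients repeat a_1, ..., a_12; the period length is 12.
Hence the expansion of sqrt(1704) is a_0 = 41 followed by the repeating block 3, 1, 1, 2, 1, 2, 1, 2, 1, 1, 3, 82 (period 12).

[41; (3, 1, 1, 2, 1, 2, 1, 2, 1, 1, 3, 82)]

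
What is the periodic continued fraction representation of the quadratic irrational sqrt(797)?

Write x_i = (sqrt(797) + m_i)/d_i with (m_0, d_0) = (0, 1). a_0 = floor(sqrt(797)) = 28, since 28^2 = 784 <= 797 < 841 = 29^2.
Iterate m_{i+1} = d_i*a_i - m_i, d_{i+1} = (797 - m_{i+1}^2)/d_i, a_{i+1} = floor((a_0 + m_{i+1})/d_{i+1}):
  m_1 = 1*28 - 0 = 28, d_1 = (797 - 28^2)/1 = 13/1 = 13, a_1 = floor((28 + 28)/13) = 4.
  m_2 = 13*4 - 28 = 24, d_2 = (797 - 24^2)/13 = 221/13 = 17, a_2 = floor((28 + 24)/17) = 3.
  m_3 = 17*3 - 24 = 27, d_3 = (797 - 27^2)/17 = 68/17 = 4, a_3 = floor((28 + 27)/4) = 13.
  m_4 = 4*13 - 27 = 25, d_4 = (797 - 25^2)/4 = 172/4 = 43, a_4 = floor((28 + 25)/43) = 1.
  m_5 = 43*1 - 25 = 18, d_5 = (797 - 18^2)/43 = 473/43 = 11, a_5 = floor((28 + 18)/11) = 4.
  m_6 = 11*4 - 18 = 26, d_6 = (797 - 26^2)/11 = 121/11 = 11, a_6 = floor((28 + 26)/11) = 4.
  m_7 = 11*4 - 26 = 18, d_7 = (797 - 18^2)/11 = 473/11 = 43, a_7 = floor((28 + 18)/43) = 1.
  m_8 = 43*1 - 18 = 25, d_8 = (797 - 25^2)/43 = 172/43 = 4, a_8 = floor((28 + 25)/4) = 13.
  m_9 = 4*13 - 25 = 27, d_9 = (797 - 27^2)/4 = 68/4 = 17, a_9 = floor((28 + 27)/17) = 3.
  m_10 = 17*3 - 27 = 24, d_10 = (797 - 24^2)/17 = 221/17 = 13, a_10 = floor((28 + 24)/13) = 4.
  m_11 = 13*4 - 24 = 28, d_11 = (797 - 28^2)/13 = 13/13 = 1, a_11 = floor((28 + 28)/1) = 56.
  m_12 = 1*56 - 28 = 28, d_12 = (797 - 28^2)/1 = 13/1 = 13: (m_12, d_12) = (m_1, d_1) = (28, 13), so from here the quotients repeat a_1, ..., a_11; the period length is 11.
Hence the expansion of sqrt(797) is a_0 = 28 followed by the repeating block 4, 3, 13, 1, 4, 4, 1, 13, 3, 4, 56 (period 11).

[28; (4, 3, 13, 1, 4, 4, 1, 13, 3, 4, 56)]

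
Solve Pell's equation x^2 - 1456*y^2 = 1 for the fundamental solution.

First expand sqrt(1456) as a continued fraction. With x_i = (sqrt(1456) + m_i)/d_i and (m_0, d_0) = (0, 1): a_0 = floor(sqrt(1456)) = 38, since 38^2 = 1444 <= 1456 < 1521 = 39^2.
Iterate m_{i+1} = d_i*a_i - m_i, d_{i+1} = (1456 - m_{i+1}^2)/d_i, a_{i+1} = floor((a_0 + m_{i+1})/d_{i+1}):
  m_1 = 1*38 - 0 = 38, d_1 = (1456 - 38^2)/1 = 12/1 = 12, a_1 = floor((38 + 38)/12) = 6.
  m_2 = 12*6 - 38 = 34, d_2 = (1456 - 34^2)/12 = 300/12 = 25, a_2 = floor((38 + 34)/25) = 2.
  m_3 = 25*2 - 34 = 16, d_3 = (1456 - 16^2)/25 = 1200/25 = 48, a_3 = floor((38 + 16)/48) = 1.
  m_4 = 48*1 - 16 = 32, d_4 = (1456 - 32^2)/48 = 432/48 = 9, a_4 = floor((38 + 32)/9) = 7.
  m_5 = 9*7 - 32 = 31, d_5 = (1456 - 31^2)/9 = 495/9 = 55, a_5 = floor((38 + 31)/55) = 1.
  m_6 = 55*1 - 31 = 24, d_6 = (1456 - 24^2)/55 = 880/55 = 16, a_6 = floor((38 + 24)/16) = 3.
  m_7 = 16*3 - 24 = 24, d_7 = (1456 - 24^2)/16 = 880/16 = 55, a_7 = floor((38 + 24)/55) = 1.
  m_8 = 55*1 - 24 = 31, d_8 = (1456 - 31^2)/55 = 495/55 = 9, a_8 = floor((38 + 31)/9) = 7.
  m_9 = 9*7 - 31 = 32, d_9 = (1456 - 32^2)/9 = 432/9 = 48, a_9 = floor((38 + 32)/48) = 1.
  m_10 = 48*1 - 32 = 16, d_10 = (1456 - 16^2)/48 = 1200/48 = 25, a_10 = floor((38 + 16)/25) = 2.
  m_11 = 25*2 - 16 = 34, d_11 = (1456 - 34^2)/25 = 300/25 = 12, a_11 = floor((38 + 34)/12) = 6.
  m_12 = 12*6 - 34 = 38, d_12 = (1456 - 38^2)/12 = 12/12 = 1, a_12 = floor((38 + 38)/1) = 76.
  m_13 = 1*76 - 38 = 38, d_13 = (1456 - 38^2)/1 = 12/1 = 12: (m_13, d_13) = (m_1, d_1) = (38, 12), so from here the quotients repeat a_1, ..., a_12; the period length is 12.
So sqrt(1456) = [38; (6, 2, 1, 7, 1, 3, 1, 7, 1, 2, 6, 76)] with period length k = 12.
k is even, so the fundamental solution of x^2 - 1456y^2 = 1 is (p_{k-1}, q_{k-1}) = (p_11, q_11); compute convergents through index 11.
Convergents (p_i = a_i*p_{i-1} + p_{i-2}, q_i = a_i*q_{i-1} + q_{i-2} with p_{-2}=0, p_{-1}=1, q_{-2}=1, q_{-1}=0):
  i=0: a_0=38, p_0 = 38*1 + 0 = 38, q_0 = 38*0 + 1 = 1.
  i=1: a_1=6, p_1 = 6*38 + 1 = 229, q_1 = 6*1 + 0 = 6.
  i=2: a_2=2, p_2 = 2*229 + 38 = 496, q_2 = 2*6 + 1 = 13.
  i=3: a_3=1, p_3 = 1*496 + 229 = 725, q_3 = 1*13 + 6 = 19.
  i=4: a_4=7, p_4 = 7*725 + 496 = 5571, q_4 = 7*19 + 13 = 146.
  i=5: a_5=1, p_5 = 1*5571 + 725 = 6296, q_5 = 1*146 + 19 = 165.
  i=6: a_6=3, p_6 = 3*6296 + 5571 = 24459, q_6 = 3*165 + 146 = 641.
  i=7: a_7=1, p_7 = 1*24459 + 6296 = 30755, q_7 = 1*641 + 165 = 806.
  i=8: a_8=7, p_8 = 7*30755 + 24459 = 239744, q_8 = 7*806 + 641 = 6283.
  i=9: a_9=1, p_9 = 1*239744 + 30755 = 270499, q_9 = 1*6283 + 806 = 7089.
  i=10: a_10=2, p_10 = 2*270499 + 239744 = 780742, q_10 = 2*7089 + 6283 = 20461.
  i=11: a_11=6, p_11 = 6*780742 + 270499 = 4954951, q_11 = 6*20461 + 7089 = 129855.
Check: 4954951^2 - 1456*129855^2 = 24551539412401 - 24551539412400 = 1, so (x, y) = (4954951, 129855) solves the equation, and by the theorem it is the least positive solution.

(x, y) = (4954951, 129855)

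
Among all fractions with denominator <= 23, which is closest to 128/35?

84/23

Expand x = 128/35 as a continued fraction with the Euclidean algorithm:
  128 = 3*35 + 23, so a_0 = 3.
  35 = 1*23 + 12, so a_1 = 1.
  23 = 1*12 + 11, so a_2 = 1.
  12 = 1*11 + 1, so a_3 = 1.
  11 = 11*1 + 0, so a_4 = 11.
so x = [3; 1, 1, 1, 11].
Convergents (p_i = a_i*p_{i-1} + p_{i-2}, q_i = a_i*q_{i-1} + q_{i-2} with p_{-2}=0, p_{-1}=1, q_{-2}=1, q_{-1}=0), until the denominator exceeds 23:
  i=0: a_0=3, p_0 = 3*1 + 0 = 3, q_0 = 3*0 + 1 = 1.
  i=1: a_1=1, p_1 = 1*3 + 1 = 4, q_1 = 1*1 + 0 = 1.
  i=2: a_2=1, p_2 = 1*4 + 3 = 7, q_2 = 1*1 + 1 = 2.
  i=3: a_3=1, p_3 = 1*7 + 4 = 11, q_3 = 1*2 + 1 = 3.
  i=4: a_4=11, p_4 = 11*11 + 7 = 128, q_4 = 11*3 + 2 = 35.
q_4 = 35 > 23, so the last convergent with denominator <= 23 is p_3/q_3 = 11/3.
The closest fraction with denominator <= 23 is either p_3/q_3 or the intermediate fraction (k*p_3 + p_2)/(k*q_3 + q_2) with the largest k >= 1 whose denominator stays <= 23; these approach x as k grows, and every other convergent or intermediate fraction in range is farther away.
Largest k: floor((23 - q_2)/q_3) = floor((23 - 2)/3) = 7.
That gives (7*11 + 7)/(7*3 + 2) = 84/23.
Compare the errors: |x - 11/3| = |128*3 - 11*35|/(35*3) = 1/105, and |x - 84/23| = |128*23 - 84*35|/(35*23) = 4/805.
Cross-multiplying, 4*105 = 420 < 805 = 1*805, so 4/805 is smaller: the intermediate fraction 84/23 is closer to x than 11/3.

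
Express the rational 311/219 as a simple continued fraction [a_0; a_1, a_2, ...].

[1; 2, 2, 1, 1, 1, 2, 4]

Run the Euclidean algorithm on 311 and 219; the successive quotients are the partial quotients a_0, a_1, ... (each step inverts the fractional part left over by the previous one):
  311 = 1*219 + 92, so a_0 = 1.
  219 = 2*92 + 35, so a_1 = 2.
  92 = 2*35 + 22, so a_2 = 2.
  35 = 1*22 + 13, so a_3 = 1.
  22 = 1*13 + 9, so a_4 = 1.
  13 = 1*9 + 4, so a_5 = 1.
  9 = 2*4 + 1, so a_6 = 2.
  4 = 4*1 + 0, so a_7 = 4.
The remainder reaches 0 after 8 divisions, so the expansion has 8 partial quotients, read off in order.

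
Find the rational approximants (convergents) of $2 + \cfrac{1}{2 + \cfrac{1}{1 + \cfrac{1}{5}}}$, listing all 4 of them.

2/1, 5/2, 7/3, 40/17

Using the convergent recurrence p_i = a_i*p_{i-1} + p_{i-2}, q_i = a_i*q_{i-1} + q_{i-2} with p_{-2}=0, p_{-1}=1, q_{-2}=1, q_{-1}=0:
  i=0: a_0=2, p_0 = 2*1 + 0 = 2, q_0 = 2*0 + 1 = 1.
  i=1: a_1=2, p_1 = 2*2 + 1 = 5, q_1 = 2*1 + 0 = 2.
  i=2: a_2=1, p_2 = 1*5 + 2 = 7, q_2 = 1*2 + 1 = 3.
  i=3: a_3=5, p_3 = 5*7 + 5 = 40, q_3 = 5*3 + 2 = 17.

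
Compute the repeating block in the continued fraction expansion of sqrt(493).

Write x_i = (sqrt(493) + m_i)/d_i with (m_0, d_0) = (0, 1). a_0 = floor(sqrt(493)) = 22, since 22^2 = 484 <= 493 < 529 = 23^2.
Iterate m_{i+1} = d_i*a_i - m_i, d_{i+1} = (493 - m_{i+1}^2)/d_i, a_{i+1} = floor((a_0 + m_{i+1})/d_{i+1}):
  m_1 = 1*22 - 0 = 22, d_1 = (493 - 22^2)/1 = 9/1 = 9, a_1 = floor((22 + 22)/9) = 4.
  m_2 = 9*4 - 22 = 14, d_2 = (493 - 14^2)/9 = 297/9 = 33, a_2 = floor((22 + 14)/33) = 1.
  m_3 = 33*1 - 14 = 19, d_3 = (493 - 19^2)/33 = 132/33 = 4, a_3 = floor((22 + 19)/4) = 10.
  m_4 = 4*10 - 19 = 21, d_4 = (493 - 21^2)/4 = 52/4 = 13, a_4 = floor((22 + 21)/13) = 3.
  m_5 = 13*3 - 21 = 18, d_5 = (493 - 18^2)/13 = 169/13 = 13, a_5 = floor((22 + 18)/13) = 3.
  m_6 = 13*3 - 18 = 21, d_6 = (493 - 21^2)/13 = 52/13 = 4, a_6 = floor((22 + 21)/4) = 10.
  m_7 = 4*10 - 21 = 19, d_7 = (493 - 19^2)/4 = 132/4 = 33, a_7 = floor((22 + 19)/33) = 1.
  m_8 = 33*1 - 19 = 14, d_8 = (493 - 14^2)/33 = 297/33 = 9, a_8 = floor((22 + 14)/9) = 4.
  m_9 = 9*4 - 14 = 22, d_9 = (493 - 22^2)/9 = 9/9 = 1, a_9 = floor((22 + 22)/1) = 44.
  m_10 = 1*44 - 22 = 22, d_10 = (493 - 22^2)/1 = 9/1 = 9: (m_10, d_10) = (m_1, d_1) = (22, 9), so from here the quotients repeat a_1, ..., a_9; the period length is 9.
Hence the expansion of sqrt(493) is a_0 = 22 followed by the repeating block 4, 1, 10, 3, 3, 10, 1, 4, 44 (period 9).

[22; (4, 1, 10, 3, 3, 10, 1, 4, 44)]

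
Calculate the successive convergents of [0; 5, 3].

Using the convergent recurrence p_i = a_i*p_{i-1} + p_{i-2}, q_i = a_i*q_{i-1} + q_{i-2} with p_{-2}=0, p_{-1}=1, q_{-2}=1, q_{-1}=0:
  i=0: a_0=0, p_0 = 0*1 + 0 = 0, q_0 = 0*0 + 1 = 1.
  i=1: a_1=5, p_1 = 5*0 + 1 = 1, q_1 = 5*1 + 0 = 5.
  i=2: a_2=3, p_2 = 3*1 + 0 = 3, q_2 = 3*5 + 1 = 16.

0/1, 1/5, 3/16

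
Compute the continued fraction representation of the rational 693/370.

Run the Euclidean algorithm on 693 and 370; the successive quotients are the partial quotients a_0, a_1, ... (each step inverts the fractional part left over by the previous one):
  693 = 1*370 + 323, so a_0 = 1.
  370 = 1*323 + 47, so a_1 = 1.
  323 = 6*47 + 41, so a_2 = 6.
  47 = 1*41 + 6, so a_3 = 1.
  41 = 6*6 + 5, so a_4 = 6.
  6 = 1*5 + 1, so a_5 = 1.
  5 = 5*1 + 0, so a_6 = 5.
The remainder reaches 0 after 7 divisions, so the expansion has 7 partial quotients, read off in order.

[1; 1, 6, 1, 6, 1, 5]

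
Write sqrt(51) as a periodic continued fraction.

[7; (7, 14)]

Write x_i = (sqrt(51) + m_i)/d_i with (m_0, d_0) = (0, 1). a_0 = floor(sqrt(51)) = 7, since 7^2 = 49 <= 51 < 64 = 8^2.
Iterate m_{i+1} = d_i*a_i - m_i, d_{i+1} = (51 - m_{i+1}^2)/d_i, a_{i+1} = floor((a_0 + m_{i+1})/d_{i+1}):
  m_1 = 1*7 - 0 = 7, d_1 = (51 - 7^2)/1 = 2/1 = 2, a_1 = floor((7 + 7)/2) = 7.
  m_2 = 2*7 - 7 = 7, d_2 = (51 - 7^2)/2 = 2/2 = 1, a_2 = floor((7 + 7)/1) = 14.
  m_3 = 1*14 - 7 = 7, d_3 = (51 - 7^2)/1 = 2/1 = 2: (m_3, d_3) = (m_1, d_1) = (7, 2), so from here the quotients repeat a_1, a_2; the period length is 2.
Hence the expansion of sqrt(51) is a_0 = 7 followed by the repeating block 7, 14 (period 2).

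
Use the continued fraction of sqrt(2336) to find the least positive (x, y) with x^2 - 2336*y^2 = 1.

(x, y) = (145, 3)

First expand sqrt(2336) as a continued fraction. With x_i = (sqrt(2336) + m_i)/d_i and (m_0, d_0) = (0, 1): a_0 = floor(sqrt(2336)) = 48, since 48^2 = 2304 <= 2336 < 2401 = 49^2.
Iterate m_{i+1} = d_i*a_i - m_i, d_{i+1} = (2336 - m_{i+1}^2)/d_i, a_{i+1} = floor((a_0 + m_{i+1})/d_{i+1}):
  m_1 = 1*48 - 0 = 48, d_1 = (2336 - 48^2)/1 = 32/1 = 32, a_1 = floor((48 + 48)/32) = 3.
  m_2 = 32*3 - 48 = 48, d_2 = (2336 - 48^2)/32 = 32/32 = 1, a_2 = floor((48 + 48)/1) = 96.
  m_3 = 1*96 - 48 = 48, d_3 = (2336 - 48^2)/1 = 32/1 = 32: (m_3, d_3) = (m_1, d_1) = (48, 32), so from here the quotients repeat a_1, a_2; the period length is 2.
So sqrt(2336) = [48; (3, 96)] with period length k = 2.
k is even, so the fundamental solution of x^2 - 2336y^2 = 1 is (p_{k-1}, q_{k-1}) = (p_1, q_1); compute convergents through index 1.
Convergents (p_i = a_i*p_{i-1} + p_{i-2}, q_i = a_i*q_{i-1} + q_{i-2} with p_{-2}=0, p_{-1}=1, q_{-2}=1, q_{-1}=0):
  i=0: a_0=48, p_0 = 48*1 + 0 = 48, q_0 = 48*0 + 1 = 1.
  i=1: a_1=3, p_1 = 3*48 + 1 = 145, q_1 = 3*1 + 0 = 3.
Check: 145^2 - 2336*3^2 = 21025 - 21024 = 1, so (x, y) = (145, 3) solves the equation, and by the theorem it is the least positive solution.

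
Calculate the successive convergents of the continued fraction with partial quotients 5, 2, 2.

Using the convergent recurrence p_i = a_i*p_{i-1} + p_{i-2}, q_i = a_i*q_{i-1} + q_{i-2} with p_{-2}=0, p_{-1}=1, q_{-2}=1, q_{-1}=0:
  i=0: a_0=5, p_0 = 5*1 + 0 = 5, q_0 = 5*0 + 1 = 1.
  i=1: a_1=2, p_1 = 2*5 + 1 = 11, q_1 = 2*1 + 0 = 2.
  i=2: a_2=2, p_2 = 2*11 + 5 = 27, q_2 = 2*2 + 1 = 5.

5/1, 11/2, 27/5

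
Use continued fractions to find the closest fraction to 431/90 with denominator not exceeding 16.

67/14

Expand x = 431/90 as a continued fraction with the Euclidean algorithm:
  431 = 4*90 + 71, so a_0 = 4.
  90 = 1*71 + 19, so a_1 = 1.
  71 = 3*19 + 14, so a_2 = 3.
  19 = 1*14 + 5, so a_3 = 1.
  14 = 2*5 + 4, so a_4 = 2.
  5 = 1*4 + 1, so a_5 = 1.
  4 = 4*1 + 0, so a_6 = 4.
so x = [4; 1, 3, 1, 2, 1, 4].
Convergents (p_i = a_i*p_{i-1} + p_{i-2}, q_i = a_i*q_{i-1} + q_{i-2} with p_{-2}=0, p_{-1}=1, q_{-2}=1, q_{-1}=0), until the denominator exceeds 16:
  i=0: a_0=4, p_0 = 4*1 + 0 = 4, q_0 = 4*0 + 1 = 1.
  i=1: a_1=1, p_1 = 1*4 + 1 = 5, q_1 = 1*1 + 0 = 1.
  i=2: a_2=3, p_2 = 3*5 + 4 = 19, q_2 = 3*1 + 1 = 4.
  i=3: a_3=1, p_3 = 1*19 + 5 = 24, q_3 = 1*4 + 1 = 5.
  i=4: a_4=2, p_4 = 2*24 + 19 = 67, q_4 = 2*5 + 4 = 14.
  i=5: a_5=1, p_5 = 1*67 + 24 = 91, q_5 = 1*14 + 5 = 19.
q_5 = 19 > 16, so the last convergent with denominator <= 16 is p_4/q_4 = 67/14.
The closest fraction with denominator <= 16 is either p_4/q_4 or the intermediate fraction (k*p_4 + p_3)/(k*q_4 + q_3) with the largest k >= 1 whose denominator stays <= 16; these approach x as k grows, and every other convergent or intermediate fraction in range is farther away.
Largest k: floor((16 - q_3)/q_4) = floor((16 - 5)/14) = 0.
Since k = 0, no intermediate fraction beyond p_4/q_4 has denominator <= 16, so the convergent 67/14 is the closest (its error is |431*14 - 67*90|/(90*14) = 4/1260).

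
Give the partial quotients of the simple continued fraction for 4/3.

[1; 3]

Run the Euclidean algorithm on 4 and 3; the successive quotients are the partial quotients a_0, a_1, ... (each step inverts the fractional part left over by the previous one):
  4 = 1*3 + 1, so a_0 = 1.
  3 = 3*1 + 0, so a_1 = 3.
The remainder reaches 0 after 2 divisions, so the expansion has 2 partial quotients, read off in order.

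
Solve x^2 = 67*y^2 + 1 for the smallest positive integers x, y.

First expand sqrt(67) as a continued fraction. With x_i = (sqrt(67) + m_i)/d_i and (m_0, d_0) = (0, 1): a_0 = floor(sqrt(67)) = 8, since 8^2 = 64 <= 67 < 81 = 9^2.
Iterate m_{i+1} = d_i*a_i - m_i, d_{i+1} = (67 - m_{i+1}^2)/d_i, a_{i+1} = floor((a_0 + m_{i+1})/d_{i+1}):
  m_1 = 1*8 - 0 = 8, d_1 = (67 - 8^2)/1 = 3/1 = 3, a_1 = floor((8 + 8)/3) = 5.
  m_2 = 3*5 - 8 = 7, d_2 = (67 - 7^2)/3 = 18/3 = 6, a_2 = floor((8 + 7)/6) = 2.
  m_3 = 6*2 - 7 = 5, d_3 = (67 - 5^2)/6 = 42/6 = 7, a_3 = floor((8 + 5)/7) = 1.
  m_4 = 7*1 - 5 = 2, d_4 = (67 - 2^2)/7 = 63/7 = 9, a_4 = floor((8 + 2)/9) = 1.
  m_5 = 9*1 - 2 = 7, d_5 = (67 - 7^2)/9 = 18/9 = 2, a_5 = floor((8 + 7)/2) = 7.
  m_6 = 2*7 - 7 = 7, d_6 = (67 - 7^2)/2 = 18/2 = 9, a_6 = floor((8 + 7)/9) = 1.
  m_7 = 9*1 - 7 = 2, d_7 = (67 - 2^2)/9 = 63/9 = 7, a_7 = floor((8 + 2)/7) = 1.
  m_8 = 7*1 - 2 = 5, d_8 = (67 - 5^2)/7 = 42/7 = 6, a_8 = floor((8 + 5)/6) = 2.
  m_9 = 6*2 - 5 = 7, d_9 = (67 - 7^2)/6 = 18/6 = 3, a_9 = floor((8 + 7)/3) = 5.
  m_10 = 3*5 - 7 = 8, d_10 = (67 - 8^2)/3 = 3/3 = 1, a_10 = floor((8 + 8)/1) = 16.
  m_11 = 1*16 - 8 = 8, d_11 = (67 - 8^2)/1 = 3/1 = 3: (m_11, d_11) = (m_1, d_1) = (8, 3), so from here the quotients repeat a_1, ..., a_10; the period length is 10.
So sqrt(67) = [8; (5, 2, 1, 1, 7, 1, 1, 2, 5, 16)] with period length k = 10.
k is even, so the fundamental solution of x^2 - 67y^2 = 1 is (p_{k-1}, q_{k-1}) = (p_9, q_9); compute convergents through index 9.
Convergents (p_i = a_i*p_{i-1} + p_{i-2}, q_i = a_i*q_{i-1} + q_{i-2} with p_{-2}=0, p_{-1}=1, q_{-2}=1, q_{-1}=0):
  i=0: a_0=8, p_0 = 8*1 + 0 = 8, q_0 = 8*0 + 1 = 1.
  i=1: a_1=5, p_1 = 5*8 + 1 = 41, q_1 = 5*1 + 0 = 5.
  i=2: a_2=2, p_2 = 2*41 + 8 = 90, q_2 = 2*5 + 1 = 11.
  i=3: a_3=1, p_3 = 1*90 + 41 = 131, q_3 = 1*11 + 5 = 16.
  i=4: a_4=1, p_4 = 1*131 + 90 = 221, q_4 = 1*16 + 11 = 27.
  i=5: a_5=7, p_5 = 7*221 + 131 = 1678, q_5 = 7*27 + 16 = 205.
  i=6: a_6=1, p_6 = 1*1678 + 221 = 1899, q_6 = 1*205 + 27 = 232.
  i=7: a_7=1, p_7 = 1*1899 + 1678 = 3577, q_7 = 1*232 + 205 = 437.
  i=8: a_8=2, p_8 = 2*3577 + 1899 = 9053, q_8 = 2*437 + 232 = 1106.
  i=9: a_9=5, p_9 = 5*9053 + 3577 = 48842, q_9 = 5*1106 + 437 = 5967.
Check: 48842^2 - 67*5967^2 = 2385540964 - 2385540963 = 1, so (x, y) = (48842, 5967) solves the equation, and by the theorem it is the least positive solution.

(x, y) = (48842, 5967)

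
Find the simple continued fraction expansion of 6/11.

[0; 1, 1, 5]

Run the Euclidean algorithm on 6 and 11; the successive quotients are the partial quotients a_0, a_1, ... (each step inverts the fractional part left over by the previous one):
  6 = 0*11 + 6, so a_0 = 0.
  11 = 1*6 + 5, so a_1 = 1.
  6 = 1*5 + 1, so a_2 = 1.
  5 = 5*1 + 0, so a_3 = 5.
The remainder reaches 0 after 4 divisions, so the expansion has 4 partial quotients, read off in order.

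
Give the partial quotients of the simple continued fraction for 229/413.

Run the Euclidean algorithm on 229 and 413; the successive quotients are the partial quotients a_0, a_1, ... (each step inverts the fractional part left over by the previous one):
  229 = 0*413 + 229, so a_0 = 0.
  413 = 1*229 + 184, so a_1 = 1.
  229 = 1*184 + 45, so a_2 = 1.
  184 = 4*45 + 4, so a_3 = 4.
  45 = 11*4 + 1, so a_4 = 11.
  4 = 4*1 + 0, so a_5 = 4.
The remainder reaches 0 after 6 divisions, so the expansion has 6 partial quotients, read off in order.

[0; 1, 1, 4, 11, 4]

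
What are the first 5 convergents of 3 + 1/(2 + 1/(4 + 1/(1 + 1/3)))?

3/1, 7/2, 31/9, 38/11, 145/42

Using the convergent recurrence p_i = a_i*p_{i-1} + p_{i-2}, q_i = a_i*q_{i-1} + q_{i-2} with p_{-2}=0, p_{-1}=1, q_{-2}=1, q_{-1}=0:
  i=0: a_0=3, p_0 = 3*1 + 0 = 3, q_0 = 3*0 + 1 = 1.
  i=1: a_1=2, p_1 = 2*3 + 1 = 7, q_1 = 2*1 + 0 = 2.
  i=2: a_2=4, p_2 = 4*7 + 3 = 31, q_2 = 4*2 + 1 = 9.
  i=3: a_3=1, p_3 = 1*31 + 7 = 38, q_3 = 1*9 + 2 = 11.
  i=4: a_4=3, p_4 = 3*38 + 31 = 145, q_4 = 3*11 + 9 = 42.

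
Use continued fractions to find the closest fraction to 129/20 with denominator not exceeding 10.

58/9

Expand x = 129/20 as a continued fraction with the Euclidean algorithm:
  129 = 6*20 + 9, so a_0 = 6.
  20 = 2*9 + 2, so a_1 = 2.
  9 = 4*2 + 1, so a_2 = 4.
  2 = 2*1 + 0, so a_3 = 2.
so x = [6; 2, 4, 2].
Convergents (p_i = a_i*p_{i-1} + p_{i-2}, q_i = a_i*q_{i-1} + q_{i-2} with p_{-2}=0, p_{-1}=1, q_{-2}=1, q_{-1}=0), until the denominator exceeds 10:
  i=0: a_0=6, p_0 = 6*1 + 0 = 6, q_0 = 6*0 + 1 = 1.
  i=1: a_1=2, p_1 = 2*6 + 1 = 13, q_1 = 2*1 + 0 = 2.
  i=2: a_2=4, p_2 = 4*13 + 6 = 58, q_2 = 4*2 + 1 = 9.
  i=3: a_3=2, p_3 = 2*58 + 13 = 129, q_3 = 2*9 + 2 = 20.
q_3 = 20 > 10, so the last convergent with denominator <= 10 is p_2/q_2 = 58/9.
The closest fraction with denominator <= 10 is either p_2/q_2 or the intermediate fraction (k*p_2 + p_1)/(k*q_2 + q_1) with the largest k >= 1 whose denominator stays <= 10; these approach x as k grows, and every other convergent or intermediate fraction in range is farther away.
Largest k: floor((10 - q_1)/q_2) = floor((10 - 2)/9) = 0.
Since k = 0, no intermediate fraction beyond p_2/q_2 has denominator <= 10, so the convergent 58/9 is the closest (its error is |129*9 - 58*20|/(20*9) = 1/180).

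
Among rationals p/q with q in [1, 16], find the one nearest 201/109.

24/13

Expand x = 201/109 as a continued fraction with the Euclidean algorithm:
  201 = 1*109 + 92, so a_0 = 1.
  109 = 1*92 + 17, so a_1 = 1.
  92 = 5*17 + 7, so a_2 = 5.
  17 = 2*7 + 3, so a_3 = 2.
  7 = 2*3 + 1, so a_4 = 2.
  3 = 3*1 + 0, so a_5 = 3.
so x = [1; 1, 5, 2, 2, 3].
Convergents (p_i = a_i*p_{i-1} + p_{i-2}, q_i = a_i*q_{i-1} + q_{i-2} with p_{-2}=0, p_{-1}=1, q_{-2}=1, q_{-1}=0), until the denominator exceeds 16:
  i=0: a_0=1, p_0 = 1*1 + 0 = 1, q_0 = 1*0 + 1 = 1.
  i=1: a_1=1, p_1 = 1*1 + 1 = 2, q_1 = 1*1 + 0 = 1.
  i=2: a_2=5, p_2 = 5*2 + 1 = 11, q_2 = 5*1 + 1 = 6.
  i=3: a_3=2, p_3 = 2*11 + 2 = 24, q_3 = 2*6 + 1 = 13.
  i=4: a_4=2, p_4 = 2*24 + 11 = 59, q_4 = 2*13 + 6 = 32.
q_4 = 32 > 16, so the last convergent with denominator <= 16 is p_3/q_3 = 24/13.
The closest fraction with denominator <= 16 is either p_3/q_3 or the intermediate fraction (k*p_3 + p_2)/(k*q_3 + q_2) with the largest k >= 1 whose denominator stays <= 16; these approach x as k grows, and every other convergent or intermediate fraction in range is farther away.
Largest k: floor((16 - q_2)/q_3) = floor((16 - 6)/13) = 0.
Since k = 0, no intermediate fraction beyond p_3/q_3 has denominator <= 16, so the convergent 24/13 is the closest (its error is |201*13 - 24*109|/(109*13) = 3/1417).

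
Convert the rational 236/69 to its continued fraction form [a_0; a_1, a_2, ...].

[3; 2, 2, 1, 1, 1, 3]

Run the Euclidean algorithm on 236 and 69; the successive quotients are the partial quotients a_0, a_1, ... (each step inverts the fractional part left over by the previous one):
  236 = 3*69 + 29, so a_0 = 3.
  69 = 2*29 + 11, so a_1 = 2.
  29 = 2*11 + 7, so a_2 = 2.
  11 = 1*7 + 4, so a_3 = 1.
  7 = 1*4 + 3, so a_4 = 1.
  4 = 1*3 + 1, so a_5 = 1.
  3 = 3*1 + 0, so a_6 = 3.
The remainder reaches 0 after 7 divisions, so the expansion has 7 partial quotients, read off in order.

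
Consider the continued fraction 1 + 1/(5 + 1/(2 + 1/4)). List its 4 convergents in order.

1/1, 6/5, 13/11, 58/49

Using the convergent recurrence p_i = a_i*p_{i-1} + p_{i-2}, q_i = a_i*q_{i-1} + q_{i-2} with p_{-2}=0, p_{-1}=1, q_{-2}=1, q_{-1}=0:
  i=0: a_0=1, p_0 = 1*1 + 0 = 1, q_0 = 1*0 + 1 = 1.
  i=1: a_1=5, p_1 = 5*1 + 1 = 6, q_1 = 5*1 + 0 = 5.
  i=2: a_2=2, p_2 = 2*6 + 1 = 13, q_2 = 2*5 + 1 = 11.
  i=3: a_3=4, p_3 = 4*13 + 6 = 58, q_3 = 4*11 + 5 = 49.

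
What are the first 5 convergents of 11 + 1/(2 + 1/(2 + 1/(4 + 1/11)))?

Using the convergent recurrence p_i = a_i*p_{i-1} + p_{i-2}, q_i = a_i*q_{i-1} + q_{i-2} with p_{-2}=0, p_{-1}=1, q_{-2}=1, q_{-1}=0:
  i=0: a_0=11, p_0 = 11*1 + 0 = 11, q_0 = 11*0 + 1 = 1.
  i=1: a_1=2, p_1 = 2*11 + 1 = 23, q_1 = 2*1 + 0 = 2.
  i=2: a_2=2, p_2 = 2*23 + 11 = 57, q_2 = 2*2 + 1 = 5.
  i=3: a_3=4, p_3 = 4*57 + 23 = 251, q_3 = 4*5 + 2 = 22.
  i=4: a_4=11, p_4 = 11*251 + 57 = 2818, q_4 = 11*22 + 5 = 247.

11/1, 23/2, 57/5, 251/22, 2818/247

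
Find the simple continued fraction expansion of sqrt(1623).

Write x_i = (sqrt(1623) + m_i)/d_i with (m_0, d_0) = (0, 1). a_0 = floor(sqrt(1623)) = 40, since 40^2 = 1600 <= 1623 < 1681 = 41^2.
Iterate m_{i+1} = d_i*a_i - m_i, d_{i+1} = (1623 - m_{i+1}^2)/d_i, a_{i+1} = floor((a_0 + m_{i+1})/d_{i+1}):
  m_1 = 1*40 - 0 = 40, d_1 = (1623 - 40^2)/1 = 23/1 = 23, a_1 = floor((40 + 40)/23) = 3.
  m_2 = 23*3 - 40 = 29, d_2 = (1623 - 29^2)/23 = 782/23 = 34, a_2 = floor((40 + 29)/34) = 2.
  m_3 = 34*2 - 29 = 39, d_3 = (1623 - 39^2)/34 = 102/34 = 3, a_3 = floor((40 + 39)/3) = 26.
  m_4 = 3*26 - 39 = 39, d_4 = (1623 - 39^2)/3 = 102/3 = 34, a_4 = floor((40 + 39)/34) = 2.
  m_5 = 34*2 - 39 = 29, d_5 = (1623 - 29^2)/34 = 782/34 = 23, a_5 = floor((40 + 29)/23) = 3.
  m_6 = 23*3 - 29 = 40, d_6 = (1623 - 40^2)/23 = 23/23 = 1, a_6 = floor((40 + 40)/1) = 80.
  m_7 = 1*80 - 40 = 40, d_7 = (1623 - 40^2)/1 = 23/1 = 23: (m_7, d_7) = (m_1, d_1) = (40, 23), so from here the quotients repeat a_1, ..., a_6; the period length is 6.
Hence the expansion of sqrt(1623) is a_0 = 40 followed by the repeating block 3, 2, 26, 2, 3, 80 (period 6).

[40; (3, 2, 26, 2, 3, 80)]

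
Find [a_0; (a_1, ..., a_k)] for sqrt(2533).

Write x_i = (sqrt(2533) + m_i)/d_i with (m_0, d_0) = (0, 1). a_0 = floor(sqrt(2533)) = 50, since 50^2 = 2500 <= 2533 < 2601 = 51^2.
Iterate m_{i+1} = d_i*a_i - m_i, d_{i+1} = (2533 - m_{i+1}^2)/d_i, a_{i+1} = floor((a_0 + m_{i+1})/d_{i+1}):
  m_1 = 1*50 - 0 = 50, d_1 = (2533 - 50^2)/1 = 33/1 = 33, a_1 = floor((50 + 50)/33) = 3.
  m_2 = 33*3 - 50 = 49, d_2 = (2533 - 49^2)/33 = 132/33 = 4, a_2 = floor((50 + 49)/4) = 24.
  m_3 = 4*24 - 49 = 47, d_3 = (2533 - 47^2)/4 = 324/4 = 81, a_3 = floor((50 + 47)/81) = 1.
  m_4 = 81*1 - 47 = 34, d_4 = (2533 - 34^2)/81 = 1377/81 = 17, a_4 = floor((50 + 34)/17) = 4.
  m_5 = 17*4 - 34 = 34, d_5 = (2533 - 34^2)/17 = 1377/17 = 81, a_5 = floor((50 + 34)/81) = 1.
  m_6 = 81*1 - 34 = 47, d_6 = (2533 - 47^2)/81 = 324/81 = 4, a_6 = floor((50 + 47)/4) = 24.
  m_7 = 4*24 - 47 = 49, d_7 = (2533 - 49^2)/4 = 132/4 = 33, a_7 = floor((50 + 49)/33) = 3.
  m_8 = 33*3 - 49 = 50, d_8 = (2533 - 50^2)/33 = 33/33 = 1, a_8 = floor((50 + 50)/1) = 100.
  m_9 = 1*100 - 50 = 50, d_9 = (2533 - 50^2)/1 = 33/1 = 33: (m_9, d_9) = (m_1, d_1) = (50, 33), so from here the quotients repeat a_1, ..., a_8; the period length is 8.
Hence the expansion of sqrt(2533) is a_0 = 50 followed by the repeating block 3, 24, 1, 4, 1, 24, 3, 100 (period 8).

[50; (3, 24, 1, 4, 1, 24, 3, 100)]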